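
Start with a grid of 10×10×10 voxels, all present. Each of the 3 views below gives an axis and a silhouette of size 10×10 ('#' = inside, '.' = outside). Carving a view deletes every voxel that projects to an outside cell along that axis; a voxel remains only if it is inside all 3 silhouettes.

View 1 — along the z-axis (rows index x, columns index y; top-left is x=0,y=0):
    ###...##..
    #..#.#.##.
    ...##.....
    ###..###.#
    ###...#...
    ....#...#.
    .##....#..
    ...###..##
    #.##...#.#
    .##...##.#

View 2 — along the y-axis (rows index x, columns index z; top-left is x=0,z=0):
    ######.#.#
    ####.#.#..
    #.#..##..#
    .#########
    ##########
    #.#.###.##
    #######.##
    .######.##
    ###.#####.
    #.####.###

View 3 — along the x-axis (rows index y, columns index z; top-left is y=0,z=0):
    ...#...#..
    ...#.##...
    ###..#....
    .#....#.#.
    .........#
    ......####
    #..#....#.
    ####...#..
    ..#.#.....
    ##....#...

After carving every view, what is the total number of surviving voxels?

voxel count = 112

before carving: 1000 voxels (10×10×10)
carve view 1 (along z, XY-mask fill 43/100): 430 voxels remain
carve view 2 (along y, XZ-mask fill 78/100): 344 voxels remain
carve view 3 (along x, YZ-mask fill 30/100): 112 voxels remain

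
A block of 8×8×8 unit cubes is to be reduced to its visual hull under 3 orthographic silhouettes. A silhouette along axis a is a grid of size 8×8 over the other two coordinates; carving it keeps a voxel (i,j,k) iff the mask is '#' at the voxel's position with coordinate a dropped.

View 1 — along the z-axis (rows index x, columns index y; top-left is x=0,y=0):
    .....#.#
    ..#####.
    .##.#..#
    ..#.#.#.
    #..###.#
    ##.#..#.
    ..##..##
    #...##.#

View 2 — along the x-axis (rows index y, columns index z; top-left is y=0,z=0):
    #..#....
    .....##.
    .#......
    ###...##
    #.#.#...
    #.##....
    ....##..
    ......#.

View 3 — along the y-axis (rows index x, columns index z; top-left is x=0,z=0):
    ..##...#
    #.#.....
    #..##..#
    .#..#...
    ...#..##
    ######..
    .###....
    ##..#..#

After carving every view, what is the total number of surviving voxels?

voxel count = 33

before carving: 512 voxels (8×8×8)
V1 z: intersect with XY mask (31 set) -- 248 left
V2 x: intersect with YZ mask (19 set) -- 74 left
V3 y: intersect with XZ mask (27 set) -- 33 left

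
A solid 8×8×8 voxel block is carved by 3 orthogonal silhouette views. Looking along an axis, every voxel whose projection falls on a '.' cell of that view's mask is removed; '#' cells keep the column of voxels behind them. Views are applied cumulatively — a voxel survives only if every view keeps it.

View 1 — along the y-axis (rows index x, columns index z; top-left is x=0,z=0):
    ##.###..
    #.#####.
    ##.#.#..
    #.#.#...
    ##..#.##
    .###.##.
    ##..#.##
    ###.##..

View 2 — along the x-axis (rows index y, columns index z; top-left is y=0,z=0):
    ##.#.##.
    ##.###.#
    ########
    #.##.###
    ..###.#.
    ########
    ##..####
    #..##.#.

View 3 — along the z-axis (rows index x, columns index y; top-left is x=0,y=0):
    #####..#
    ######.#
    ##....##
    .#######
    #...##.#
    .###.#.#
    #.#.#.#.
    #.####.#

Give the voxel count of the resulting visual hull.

|visual hull| = 151

before carving: 512 voxels (8×8×8)
carve view 1 (along y, XZ-mask fill 38/64): 304 voxels remain
carve view 2 (along x, YZ-mask fill 47/64): 227 voxels remain
carve view 3 (along z, XY-mask fill 43/64): 151 voxels remain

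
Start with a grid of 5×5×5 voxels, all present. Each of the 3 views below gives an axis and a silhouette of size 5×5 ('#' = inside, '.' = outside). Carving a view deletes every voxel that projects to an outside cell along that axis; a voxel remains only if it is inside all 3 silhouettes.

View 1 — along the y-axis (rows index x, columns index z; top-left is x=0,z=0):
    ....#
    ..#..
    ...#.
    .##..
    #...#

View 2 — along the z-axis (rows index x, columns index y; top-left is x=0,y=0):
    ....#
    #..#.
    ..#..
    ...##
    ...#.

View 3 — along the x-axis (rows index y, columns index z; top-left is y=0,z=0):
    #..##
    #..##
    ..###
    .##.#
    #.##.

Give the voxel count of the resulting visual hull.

voxel count = 6

initial block: 5^3 = 125
step 1: project along y, AND mask (7/25) → |grid| = 35
step 2: project along z, AND mask (7/25) → |grid| = 10
step 3: project along x, AND mask (15/25) → |grid| = 6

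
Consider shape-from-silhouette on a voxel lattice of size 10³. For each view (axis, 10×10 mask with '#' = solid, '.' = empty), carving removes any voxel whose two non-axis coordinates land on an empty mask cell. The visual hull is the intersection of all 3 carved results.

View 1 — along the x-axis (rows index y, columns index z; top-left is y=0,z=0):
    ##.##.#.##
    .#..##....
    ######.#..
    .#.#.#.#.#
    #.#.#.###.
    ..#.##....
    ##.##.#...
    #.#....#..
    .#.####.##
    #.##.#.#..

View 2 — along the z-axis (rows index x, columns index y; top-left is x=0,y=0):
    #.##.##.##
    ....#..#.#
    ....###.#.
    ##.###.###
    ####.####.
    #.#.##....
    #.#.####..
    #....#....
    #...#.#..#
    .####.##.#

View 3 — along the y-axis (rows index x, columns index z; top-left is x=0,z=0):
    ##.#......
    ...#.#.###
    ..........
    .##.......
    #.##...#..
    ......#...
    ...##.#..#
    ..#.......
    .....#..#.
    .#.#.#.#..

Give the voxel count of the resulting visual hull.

voxel count = 79

initial block: 10^3 = 1000
step 1: project along x, AND mask (51/100) → |grid| = 510
step 2: project along z, AND mask (53/100) → |grid| = 274
step 3: project along y, AND mask (26/100) → |grid| = 79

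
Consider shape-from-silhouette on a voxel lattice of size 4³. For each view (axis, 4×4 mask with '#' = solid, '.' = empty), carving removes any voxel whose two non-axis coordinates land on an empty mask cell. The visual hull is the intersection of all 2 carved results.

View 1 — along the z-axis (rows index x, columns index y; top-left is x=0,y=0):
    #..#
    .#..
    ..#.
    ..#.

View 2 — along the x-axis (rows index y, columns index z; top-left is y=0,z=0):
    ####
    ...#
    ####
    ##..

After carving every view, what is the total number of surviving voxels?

full grid |V| = 64
after view 1 [z-axis, 5 of 16 cells solid] → remaining = 20
after view 2 [x-axis, 11 of 16 cells solid] → remaining = 15

voxel count = 15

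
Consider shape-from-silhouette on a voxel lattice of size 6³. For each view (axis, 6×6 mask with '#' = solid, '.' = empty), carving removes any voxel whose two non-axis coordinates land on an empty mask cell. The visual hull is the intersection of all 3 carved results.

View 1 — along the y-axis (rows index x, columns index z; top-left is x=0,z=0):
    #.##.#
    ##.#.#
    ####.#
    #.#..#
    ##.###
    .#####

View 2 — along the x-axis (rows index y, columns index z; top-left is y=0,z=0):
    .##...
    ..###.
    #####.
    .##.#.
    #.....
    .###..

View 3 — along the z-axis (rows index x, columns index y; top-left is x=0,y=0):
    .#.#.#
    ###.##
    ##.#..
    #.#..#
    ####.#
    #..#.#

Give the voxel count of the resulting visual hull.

before carving: 216 voxels (6×6×6)
  1. axis=1 (XZ plane), |mask|=26  ⇒  voxels=156
  2. axis=0 (YZ plane), |mask|=17  ⇒  voxels=67
  3. axis=2 (XY plane), |mask|=22  ⇒  voxels=42

|visual hull| = 42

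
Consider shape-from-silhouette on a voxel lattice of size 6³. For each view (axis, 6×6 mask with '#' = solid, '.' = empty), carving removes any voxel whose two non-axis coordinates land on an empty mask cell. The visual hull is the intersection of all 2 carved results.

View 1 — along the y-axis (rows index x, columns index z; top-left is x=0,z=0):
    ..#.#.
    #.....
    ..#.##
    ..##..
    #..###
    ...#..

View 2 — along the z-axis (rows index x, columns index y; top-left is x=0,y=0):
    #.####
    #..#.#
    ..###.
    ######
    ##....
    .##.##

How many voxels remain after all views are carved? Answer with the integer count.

voxel count = 46

initial block: 6^3 = 216
[1] y-view keeps 13 columns → grid now 78
[2] z-view keeps 23 columns → grid now 46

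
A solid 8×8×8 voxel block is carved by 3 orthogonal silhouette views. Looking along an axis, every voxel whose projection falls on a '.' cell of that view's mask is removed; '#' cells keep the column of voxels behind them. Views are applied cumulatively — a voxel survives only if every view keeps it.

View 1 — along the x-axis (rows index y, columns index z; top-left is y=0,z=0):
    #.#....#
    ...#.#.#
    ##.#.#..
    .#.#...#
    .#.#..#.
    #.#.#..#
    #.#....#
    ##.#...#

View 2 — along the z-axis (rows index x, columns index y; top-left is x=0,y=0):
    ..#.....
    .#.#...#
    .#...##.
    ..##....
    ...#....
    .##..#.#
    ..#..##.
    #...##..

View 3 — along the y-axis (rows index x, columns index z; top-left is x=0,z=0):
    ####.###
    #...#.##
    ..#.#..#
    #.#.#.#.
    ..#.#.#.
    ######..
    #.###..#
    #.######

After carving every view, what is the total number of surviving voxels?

45 voxels

initial block: 8^3 = 512
step 1: project along x, AND mask (27/64) → |grid| = 216
step 2: project along z, AND mask (20/64) → |grid| = 70
step 3: project along y, AND mask (39/64) → |grid| = 45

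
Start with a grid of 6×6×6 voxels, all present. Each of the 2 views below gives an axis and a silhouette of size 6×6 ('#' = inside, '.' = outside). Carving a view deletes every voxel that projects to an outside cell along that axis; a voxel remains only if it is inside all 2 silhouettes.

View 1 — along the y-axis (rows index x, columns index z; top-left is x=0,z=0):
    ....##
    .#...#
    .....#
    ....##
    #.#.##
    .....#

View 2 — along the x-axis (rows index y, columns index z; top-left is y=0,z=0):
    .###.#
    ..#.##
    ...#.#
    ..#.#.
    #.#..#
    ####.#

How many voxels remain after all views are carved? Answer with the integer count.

start: 6×6×6 = 216 voxels
after view 1 [y-axis, 12 of 36 cells solid] → remaining = 72
after view 2 [x-axis, 19 of 36 cells solid] → remaining = 45

voxel count = 45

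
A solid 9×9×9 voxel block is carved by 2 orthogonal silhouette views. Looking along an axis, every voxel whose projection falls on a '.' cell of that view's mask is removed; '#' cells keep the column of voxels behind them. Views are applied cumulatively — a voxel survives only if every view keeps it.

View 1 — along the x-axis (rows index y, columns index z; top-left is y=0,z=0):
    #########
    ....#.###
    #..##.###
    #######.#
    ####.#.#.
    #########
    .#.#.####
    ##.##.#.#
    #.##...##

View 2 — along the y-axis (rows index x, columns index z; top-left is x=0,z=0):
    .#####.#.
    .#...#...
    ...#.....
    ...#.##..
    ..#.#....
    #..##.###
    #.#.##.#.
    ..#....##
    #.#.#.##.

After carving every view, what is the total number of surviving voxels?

start: 9×9×9 = 729 voxels
carve view 1 (along x, YZ-mask fill 59/81): 531 voxels remain
carve view 2 (along y, XZ-mask fill 33/81): 212 voxels remain

|visual hull| = 212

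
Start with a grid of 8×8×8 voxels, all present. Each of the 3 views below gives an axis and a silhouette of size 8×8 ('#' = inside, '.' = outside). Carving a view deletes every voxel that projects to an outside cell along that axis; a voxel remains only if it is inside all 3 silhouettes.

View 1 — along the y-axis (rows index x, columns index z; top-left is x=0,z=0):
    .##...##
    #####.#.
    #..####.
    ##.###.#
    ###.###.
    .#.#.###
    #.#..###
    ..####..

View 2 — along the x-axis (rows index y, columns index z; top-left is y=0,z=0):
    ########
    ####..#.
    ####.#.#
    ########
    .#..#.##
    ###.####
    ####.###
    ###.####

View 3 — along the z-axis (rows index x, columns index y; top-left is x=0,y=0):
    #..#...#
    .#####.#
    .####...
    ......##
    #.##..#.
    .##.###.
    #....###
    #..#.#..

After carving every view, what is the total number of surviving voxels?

remaining voxels: 134

start: 8×8×8 = 512 voxels
step 1: project along y, AND mask (41/64) → |grid| = 328
step 2: project along x, AND mask (52/64) → |grid| = 266
step 3: project along z, AND mask (31/64) → |grid| = 134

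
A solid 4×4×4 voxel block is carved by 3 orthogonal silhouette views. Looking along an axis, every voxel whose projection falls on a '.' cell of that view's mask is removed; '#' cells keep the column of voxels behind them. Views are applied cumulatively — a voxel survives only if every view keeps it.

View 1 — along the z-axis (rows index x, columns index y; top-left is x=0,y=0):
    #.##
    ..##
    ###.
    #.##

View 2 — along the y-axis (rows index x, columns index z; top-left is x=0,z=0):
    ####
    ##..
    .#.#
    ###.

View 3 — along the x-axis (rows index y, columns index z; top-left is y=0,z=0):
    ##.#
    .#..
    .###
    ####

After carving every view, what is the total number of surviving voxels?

before carving: 64 voxels (4×4×4)
V1 z: intersect with XY mask (11 set) -- 44 left
V2 y: intersect with XZ mask (11 set) -- 31 left
V3 x: intersect with YZ mask (11 set) -- 25 left

remaining voxels: 25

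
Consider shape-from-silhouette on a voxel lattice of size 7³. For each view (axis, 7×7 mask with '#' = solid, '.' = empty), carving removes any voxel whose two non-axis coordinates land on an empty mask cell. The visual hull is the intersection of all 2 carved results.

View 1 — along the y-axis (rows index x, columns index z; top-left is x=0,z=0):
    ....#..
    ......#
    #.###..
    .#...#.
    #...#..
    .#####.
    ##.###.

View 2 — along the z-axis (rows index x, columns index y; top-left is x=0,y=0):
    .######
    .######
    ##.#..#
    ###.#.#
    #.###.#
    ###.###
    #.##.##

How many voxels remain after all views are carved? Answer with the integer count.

before carving: 343 voxels (7×7×7)
V1 y: intersect with XZ mask (20 set) -- 140 left
V2 z: intersect with XY mask (37 set) -- 103 left

103 voxels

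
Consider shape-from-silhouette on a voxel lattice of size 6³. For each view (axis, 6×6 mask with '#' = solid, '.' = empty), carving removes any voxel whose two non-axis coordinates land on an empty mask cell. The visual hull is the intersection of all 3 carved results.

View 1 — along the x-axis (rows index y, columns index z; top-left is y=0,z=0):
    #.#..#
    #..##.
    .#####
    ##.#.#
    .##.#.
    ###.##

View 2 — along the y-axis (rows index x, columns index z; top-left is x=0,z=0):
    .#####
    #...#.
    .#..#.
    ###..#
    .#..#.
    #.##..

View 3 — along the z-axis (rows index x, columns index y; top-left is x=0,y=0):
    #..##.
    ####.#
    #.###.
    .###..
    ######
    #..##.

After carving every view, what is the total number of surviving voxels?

remaining voxels: 40

initial block: 6^3 = 216
after view 1 [x-axis, 23 of 36 cells solid] → remaining = 138
after view 2 [y-axis, 18 of 36 cells solid] → remaining = 70
after view 3 [z-axis, 24 of 36 cells solid] → remaining = 40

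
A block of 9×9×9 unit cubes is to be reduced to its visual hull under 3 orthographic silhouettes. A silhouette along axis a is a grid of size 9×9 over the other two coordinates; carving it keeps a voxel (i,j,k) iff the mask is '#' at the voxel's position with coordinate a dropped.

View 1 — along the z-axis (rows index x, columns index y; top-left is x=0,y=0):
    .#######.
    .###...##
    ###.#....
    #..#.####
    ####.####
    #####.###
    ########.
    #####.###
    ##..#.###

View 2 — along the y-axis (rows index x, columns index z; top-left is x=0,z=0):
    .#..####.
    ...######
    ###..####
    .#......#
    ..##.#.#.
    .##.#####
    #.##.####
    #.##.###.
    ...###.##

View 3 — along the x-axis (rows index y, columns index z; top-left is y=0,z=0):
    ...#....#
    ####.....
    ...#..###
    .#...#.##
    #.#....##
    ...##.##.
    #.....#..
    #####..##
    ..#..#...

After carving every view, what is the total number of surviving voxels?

|visual hull| = 134

before carving: 729 voxels (9×9×9)
carve view 1 (along z, XY-mask fill 60/81): 540 voxels remain
carve view 2 (along y, XZ-mask fill 49/81): 327 voxels remain
carve view 3 (along x, YZ-mask fill 33/81): 134 voxels remain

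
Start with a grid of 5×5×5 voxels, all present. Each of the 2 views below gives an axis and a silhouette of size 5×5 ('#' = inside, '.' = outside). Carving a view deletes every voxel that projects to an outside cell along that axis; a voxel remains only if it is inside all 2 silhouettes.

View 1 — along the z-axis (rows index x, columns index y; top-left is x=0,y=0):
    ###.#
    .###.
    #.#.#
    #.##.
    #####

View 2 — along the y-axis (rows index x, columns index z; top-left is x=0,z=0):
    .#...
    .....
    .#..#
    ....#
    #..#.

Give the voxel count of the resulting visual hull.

remaining voxels: 23

start: 5×5×5 = 125 voxels
  1. axis=2 (XY plane), |mask|=18  ⇒  voxels=90
  2. axis=1 (XZ plane), |mask|=6  ⇒  voxels=23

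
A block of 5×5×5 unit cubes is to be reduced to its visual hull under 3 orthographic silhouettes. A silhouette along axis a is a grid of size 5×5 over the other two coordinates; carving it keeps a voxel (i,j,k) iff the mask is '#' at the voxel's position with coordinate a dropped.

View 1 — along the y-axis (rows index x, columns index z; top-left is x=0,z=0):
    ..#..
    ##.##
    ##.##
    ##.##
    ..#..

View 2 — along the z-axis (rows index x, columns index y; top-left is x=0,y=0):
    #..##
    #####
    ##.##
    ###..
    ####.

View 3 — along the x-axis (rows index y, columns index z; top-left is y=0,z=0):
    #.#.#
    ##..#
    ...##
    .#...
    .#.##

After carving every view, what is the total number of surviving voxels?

before carving: 125 voxels (5×5×5)
after view 1 [y-axis, 14 of 25 cells solid] → remaining = 70
after view 2 [z-axis, 19 of 25 cells solid] → remaining = 55
after view 3 [x-axis, 12 of 25 cells solid] → remaining = 29

29 voxels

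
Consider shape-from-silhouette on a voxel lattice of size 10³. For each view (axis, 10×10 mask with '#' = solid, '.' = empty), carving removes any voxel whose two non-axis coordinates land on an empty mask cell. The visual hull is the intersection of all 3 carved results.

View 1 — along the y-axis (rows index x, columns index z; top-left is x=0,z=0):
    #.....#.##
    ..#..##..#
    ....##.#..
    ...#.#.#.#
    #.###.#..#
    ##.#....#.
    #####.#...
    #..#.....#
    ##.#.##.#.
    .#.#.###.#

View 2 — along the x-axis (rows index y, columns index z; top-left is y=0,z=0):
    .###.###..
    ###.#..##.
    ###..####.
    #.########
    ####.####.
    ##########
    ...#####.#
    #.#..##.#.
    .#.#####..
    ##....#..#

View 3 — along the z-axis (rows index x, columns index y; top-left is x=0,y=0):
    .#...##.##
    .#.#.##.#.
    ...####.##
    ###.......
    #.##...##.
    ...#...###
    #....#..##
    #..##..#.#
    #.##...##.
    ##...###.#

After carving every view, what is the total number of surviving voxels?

initial block: 10^3 = 1000
after view 1 [y-axis, 46 of 100 cells solid] → remaining = 460
after view 2 [x-axis, 67 of 100 cells solid] → remaining = 308
after view 3 [z-axis, 48 of 100 cells solid] → remaining = 144

144 voxels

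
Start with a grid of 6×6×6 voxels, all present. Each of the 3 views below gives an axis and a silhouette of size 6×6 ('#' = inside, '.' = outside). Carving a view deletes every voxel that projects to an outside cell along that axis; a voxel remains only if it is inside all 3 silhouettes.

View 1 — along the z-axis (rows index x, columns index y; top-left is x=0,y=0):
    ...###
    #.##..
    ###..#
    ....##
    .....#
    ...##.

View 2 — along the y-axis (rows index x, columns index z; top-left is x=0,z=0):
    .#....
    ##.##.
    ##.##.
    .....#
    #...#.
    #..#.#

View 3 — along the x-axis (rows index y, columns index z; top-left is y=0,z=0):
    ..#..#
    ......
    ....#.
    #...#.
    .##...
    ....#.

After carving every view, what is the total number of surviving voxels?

|visual hull| = 8

initial block: 6^3 = 216
  1. axis=2 (XY plane), |mask|=15  ⇒  voxels=90
  2. axis=1 (XZ plane), |mask|=15  ⇒  voxels=41
  3. axis=0 (YZ plane), |mask|=8  ⇒  voxels=8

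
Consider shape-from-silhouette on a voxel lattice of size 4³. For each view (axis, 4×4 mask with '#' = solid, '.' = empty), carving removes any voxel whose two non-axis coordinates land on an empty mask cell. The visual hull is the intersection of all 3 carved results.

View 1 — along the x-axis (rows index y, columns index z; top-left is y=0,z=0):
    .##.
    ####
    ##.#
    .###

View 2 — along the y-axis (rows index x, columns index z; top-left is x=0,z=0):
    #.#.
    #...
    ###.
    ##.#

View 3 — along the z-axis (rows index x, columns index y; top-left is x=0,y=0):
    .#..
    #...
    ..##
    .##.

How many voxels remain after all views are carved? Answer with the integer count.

full grid |V| = 64
V1 x: intersect with YZ mask (12 set) -- 48 left
V2 y: intersect with XZ mask (9 set) -- 25 left
V3 z: intersect with XY mask (6 set) -- 12 left

voxel count = 12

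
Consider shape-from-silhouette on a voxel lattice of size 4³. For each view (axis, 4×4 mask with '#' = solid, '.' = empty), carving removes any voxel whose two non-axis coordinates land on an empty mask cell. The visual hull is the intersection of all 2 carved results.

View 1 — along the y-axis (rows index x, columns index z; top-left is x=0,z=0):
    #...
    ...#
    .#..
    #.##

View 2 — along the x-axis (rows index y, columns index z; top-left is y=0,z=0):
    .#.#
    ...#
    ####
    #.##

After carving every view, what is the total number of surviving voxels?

remaining voxels: 16

initial block: 4^3 = 64
V1 y: intersect with XZ mask (6 set) -- 24 left
V2 x: intersect with YZ mask (10 set) -- 16 left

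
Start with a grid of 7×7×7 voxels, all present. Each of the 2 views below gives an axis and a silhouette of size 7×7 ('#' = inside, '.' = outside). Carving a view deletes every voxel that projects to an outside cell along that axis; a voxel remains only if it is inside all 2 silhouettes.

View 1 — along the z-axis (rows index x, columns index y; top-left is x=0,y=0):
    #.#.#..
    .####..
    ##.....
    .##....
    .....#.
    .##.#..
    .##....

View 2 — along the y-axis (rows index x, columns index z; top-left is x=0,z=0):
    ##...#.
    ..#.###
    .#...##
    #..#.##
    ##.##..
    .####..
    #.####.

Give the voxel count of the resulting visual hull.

initial block: 7^3 = 343
after view 1 [z-axis, 17 of 49 cells solid] → remaining = 119
after view 2 [y-axis, 27 of 49 cells solid] → remaining = 65

remaining voxels: 65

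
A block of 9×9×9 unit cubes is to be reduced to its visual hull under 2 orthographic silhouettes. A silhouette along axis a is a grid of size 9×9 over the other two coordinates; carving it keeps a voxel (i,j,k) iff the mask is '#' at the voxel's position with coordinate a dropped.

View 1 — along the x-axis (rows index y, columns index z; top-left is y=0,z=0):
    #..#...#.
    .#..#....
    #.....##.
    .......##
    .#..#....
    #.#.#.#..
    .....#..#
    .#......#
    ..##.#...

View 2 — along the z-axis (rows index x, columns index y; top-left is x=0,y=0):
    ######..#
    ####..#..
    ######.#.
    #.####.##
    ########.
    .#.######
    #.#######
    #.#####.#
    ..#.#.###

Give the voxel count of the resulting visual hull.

before carving: 729 voxels (9×9×9)
after view 1 [x-axis, 23 of 81 cells solid] → remaining = 207
after view 2 [z-axis, 61 of 81 cells solid] → remaining = 157

157 voxels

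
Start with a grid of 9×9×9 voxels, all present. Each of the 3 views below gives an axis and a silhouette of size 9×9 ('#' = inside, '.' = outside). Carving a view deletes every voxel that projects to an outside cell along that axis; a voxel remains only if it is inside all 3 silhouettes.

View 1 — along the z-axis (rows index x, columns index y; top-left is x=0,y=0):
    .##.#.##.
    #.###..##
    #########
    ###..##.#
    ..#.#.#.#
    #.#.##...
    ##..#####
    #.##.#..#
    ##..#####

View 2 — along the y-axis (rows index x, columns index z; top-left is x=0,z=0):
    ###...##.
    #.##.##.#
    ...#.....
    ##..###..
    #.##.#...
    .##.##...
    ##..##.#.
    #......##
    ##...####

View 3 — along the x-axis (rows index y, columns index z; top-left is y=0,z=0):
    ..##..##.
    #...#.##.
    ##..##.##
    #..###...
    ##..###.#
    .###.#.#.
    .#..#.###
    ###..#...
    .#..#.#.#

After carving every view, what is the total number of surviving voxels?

full grid |V| = 729
  1. axis=2 (XY plane), |mask|=53  ⇒  voxels=477
  2. axis=1 (XZ plane), |mask|=39  ⇒  voxels=224
  3. axis=0 (YZ plane), |mask|=42  ⇒  voxels=115

voxel count = 115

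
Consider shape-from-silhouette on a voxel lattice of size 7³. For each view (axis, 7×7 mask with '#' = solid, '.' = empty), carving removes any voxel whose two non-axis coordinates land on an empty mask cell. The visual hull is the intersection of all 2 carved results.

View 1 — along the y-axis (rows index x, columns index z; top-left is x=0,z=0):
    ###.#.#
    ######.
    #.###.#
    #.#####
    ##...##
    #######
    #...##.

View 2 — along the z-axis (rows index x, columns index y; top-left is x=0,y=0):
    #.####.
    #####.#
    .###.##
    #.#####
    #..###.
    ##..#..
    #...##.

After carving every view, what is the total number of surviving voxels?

voxel count = 168

initial block: 7^3 = 343
step 1: project along y, AND mask (36/49) → |grid| = 252
step 2: project along z, AND mask (32/49) → |grid| = 168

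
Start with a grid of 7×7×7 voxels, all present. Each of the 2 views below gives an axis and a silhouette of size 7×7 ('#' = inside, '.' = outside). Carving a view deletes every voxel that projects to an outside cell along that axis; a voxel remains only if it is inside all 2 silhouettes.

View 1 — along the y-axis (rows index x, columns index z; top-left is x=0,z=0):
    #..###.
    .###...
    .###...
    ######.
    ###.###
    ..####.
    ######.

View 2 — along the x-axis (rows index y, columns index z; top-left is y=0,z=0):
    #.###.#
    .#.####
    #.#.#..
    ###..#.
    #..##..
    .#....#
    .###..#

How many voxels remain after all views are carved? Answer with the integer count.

full grid |V| = 343
after view 1 [y-axis, 32 of 49 cells solid] → remaining = 224
after view 2 [x-axis, 26 of 49 cells solid] → remaining = 118

voxel count = 118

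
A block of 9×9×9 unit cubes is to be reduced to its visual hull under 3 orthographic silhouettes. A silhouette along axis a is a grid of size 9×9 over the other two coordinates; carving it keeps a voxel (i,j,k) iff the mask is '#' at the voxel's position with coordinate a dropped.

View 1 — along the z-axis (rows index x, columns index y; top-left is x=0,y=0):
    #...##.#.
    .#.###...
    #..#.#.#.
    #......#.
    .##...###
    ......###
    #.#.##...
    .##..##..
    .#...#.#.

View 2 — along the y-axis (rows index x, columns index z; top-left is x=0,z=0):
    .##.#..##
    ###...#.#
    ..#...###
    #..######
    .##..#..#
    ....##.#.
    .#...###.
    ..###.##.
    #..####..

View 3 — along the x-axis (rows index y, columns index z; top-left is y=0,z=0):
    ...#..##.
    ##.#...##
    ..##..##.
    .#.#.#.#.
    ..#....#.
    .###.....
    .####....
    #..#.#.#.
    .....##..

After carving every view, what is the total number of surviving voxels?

|visual hull| = 59

initial block: 9^3 = 729
  1. axis=2 (XY plane), |mask|=33  ⇒  voxels=297
  2. axis=1 (XZ plane), |mask|=42  ⇒  voxels=150
  3. axis=0 (YZ plane), |mask|=31  ⇒  voxels=59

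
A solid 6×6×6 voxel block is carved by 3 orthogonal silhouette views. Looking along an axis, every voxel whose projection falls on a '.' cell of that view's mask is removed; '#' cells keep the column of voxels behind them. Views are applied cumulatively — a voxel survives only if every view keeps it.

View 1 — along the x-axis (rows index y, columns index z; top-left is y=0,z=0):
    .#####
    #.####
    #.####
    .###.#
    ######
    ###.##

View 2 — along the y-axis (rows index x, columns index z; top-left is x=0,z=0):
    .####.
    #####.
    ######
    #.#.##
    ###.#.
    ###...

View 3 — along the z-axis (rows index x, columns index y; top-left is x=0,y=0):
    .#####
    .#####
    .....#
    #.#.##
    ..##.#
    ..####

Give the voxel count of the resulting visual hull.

voxel count = 75

start: 6×6×6 = 216 voxels
V1 x: intersect with YZ mask (30 set) -- 180 left
V2 y: intersect with XZ mask (26 set) -- 128 left
V3 z: intersect with XY mask (22 set) -- 75 left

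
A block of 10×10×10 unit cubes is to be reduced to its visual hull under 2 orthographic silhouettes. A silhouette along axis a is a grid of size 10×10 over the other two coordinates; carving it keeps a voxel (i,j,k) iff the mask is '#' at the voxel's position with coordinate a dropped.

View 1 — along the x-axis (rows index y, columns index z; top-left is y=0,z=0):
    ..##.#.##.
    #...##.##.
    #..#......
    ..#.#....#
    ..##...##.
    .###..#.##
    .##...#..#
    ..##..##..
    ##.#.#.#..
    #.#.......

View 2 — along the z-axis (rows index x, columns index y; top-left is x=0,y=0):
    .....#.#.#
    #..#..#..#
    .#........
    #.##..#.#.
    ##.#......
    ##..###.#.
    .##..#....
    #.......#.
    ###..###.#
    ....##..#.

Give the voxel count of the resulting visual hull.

|visual hull| = 158

start: 10×10×10 = 1000 voxels
  1. axis=0 (YZ plane), |mask|=40  ⇒  voxels=400
  2. axis=2 (XY plane), |mask|=37  ⇒  voxels=158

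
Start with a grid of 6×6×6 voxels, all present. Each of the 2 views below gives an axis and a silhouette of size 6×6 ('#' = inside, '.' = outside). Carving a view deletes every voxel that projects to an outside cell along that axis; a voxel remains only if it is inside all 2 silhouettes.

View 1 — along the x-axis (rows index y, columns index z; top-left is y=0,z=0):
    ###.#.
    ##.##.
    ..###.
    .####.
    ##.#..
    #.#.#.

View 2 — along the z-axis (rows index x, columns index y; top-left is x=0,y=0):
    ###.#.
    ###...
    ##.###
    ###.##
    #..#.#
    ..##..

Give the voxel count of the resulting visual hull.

voxel count = 78

initial block: 6^3 = 216
step 1: project along x, AND mask (21/36) → |grid| = 126
step 2: project along z, AND mask (22/36) → |grid| = 78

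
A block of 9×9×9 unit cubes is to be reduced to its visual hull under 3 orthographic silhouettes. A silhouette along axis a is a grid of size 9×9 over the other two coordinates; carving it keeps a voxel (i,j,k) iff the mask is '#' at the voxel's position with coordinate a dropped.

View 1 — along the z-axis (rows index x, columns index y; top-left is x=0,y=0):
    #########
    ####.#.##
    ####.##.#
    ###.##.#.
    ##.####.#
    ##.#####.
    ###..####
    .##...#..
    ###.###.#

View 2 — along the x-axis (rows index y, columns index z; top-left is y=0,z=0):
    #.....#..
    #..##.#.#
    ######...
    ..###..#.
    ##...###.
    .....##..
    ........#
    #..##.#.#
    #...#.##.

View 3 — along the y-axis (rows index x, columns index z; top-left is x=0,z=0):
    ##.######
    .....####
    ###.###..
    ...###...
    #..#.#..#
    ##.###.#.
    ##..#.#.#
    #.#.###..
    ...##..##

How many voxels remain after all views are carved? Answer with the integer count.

full grid |V| = 729
[1] z-view keeps 60 columns → grid now 540
[2] x-view keeps 34 columns → grid now 220
[3] y-view keeps 45 columns → grid now 128

|visual hull| = 128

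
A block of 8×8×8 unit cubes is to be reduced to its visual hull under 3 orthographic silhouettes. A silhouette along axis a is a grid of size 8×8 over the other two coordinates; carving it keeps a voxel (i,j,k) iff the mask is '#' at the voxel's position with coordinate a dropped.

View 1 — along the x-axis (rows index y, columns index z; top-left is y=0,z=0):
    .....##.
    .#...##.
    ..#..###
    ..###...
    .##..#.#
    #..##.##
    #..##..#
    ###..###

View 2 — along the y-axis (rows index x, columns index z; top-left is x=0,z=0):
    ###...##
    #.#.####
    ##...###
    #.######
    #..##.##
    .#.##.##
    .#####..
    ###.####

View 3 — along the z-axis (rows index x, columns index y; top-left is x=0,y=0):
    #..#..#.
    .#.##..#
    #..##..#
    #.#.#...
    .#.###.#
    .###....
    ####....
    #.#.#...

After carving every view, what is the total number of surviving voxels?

start: 8×8×8 = 512 voxels
step 1: project along x, AND mask (31/64) → |grid| = 248
step 2: project along y, AND mask (45/64) → |grid| = 178
step 3: project along z, AND mask (29/64) → |grid| = 71

voxel count = 71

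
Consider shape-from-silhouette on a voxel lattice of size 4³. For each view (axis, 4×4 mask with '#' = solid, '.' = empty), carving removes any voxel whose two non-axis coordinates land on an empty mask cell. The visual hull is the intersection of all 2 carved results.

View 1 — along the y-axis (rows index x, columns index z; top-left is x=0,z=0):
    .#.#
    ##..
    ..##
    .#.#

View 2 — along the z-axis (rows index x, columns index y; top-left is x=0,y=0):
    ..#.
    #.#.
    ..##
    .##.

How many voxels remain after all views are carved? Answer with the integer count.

full grid |V| = 64
step 1: project along y, AND mask (8/16) → |grid| = 32
step 2: project along z, AND mask (7/16) → |grid| = 14

14 voxels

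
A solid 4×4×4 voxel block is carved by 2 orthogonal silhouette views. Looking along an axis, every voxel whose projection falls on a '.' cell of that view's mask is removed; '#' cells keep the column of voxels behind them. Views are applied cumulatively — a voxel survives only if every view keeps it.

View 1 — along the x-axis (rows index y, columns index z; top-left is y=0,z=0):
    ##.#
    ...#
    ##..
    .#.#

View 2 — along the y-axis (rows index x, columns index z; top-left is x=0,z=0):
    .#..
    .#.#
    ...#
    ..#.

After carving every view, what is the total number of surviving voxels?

start: 4×4×4 = 64 voxels
carve view 1 (along x, YZ-mask fill 8/16): 32 voxels remain
carve view 2 (along y, XZ-mask fill 5/16): 12 voxels remain

voxel count = 12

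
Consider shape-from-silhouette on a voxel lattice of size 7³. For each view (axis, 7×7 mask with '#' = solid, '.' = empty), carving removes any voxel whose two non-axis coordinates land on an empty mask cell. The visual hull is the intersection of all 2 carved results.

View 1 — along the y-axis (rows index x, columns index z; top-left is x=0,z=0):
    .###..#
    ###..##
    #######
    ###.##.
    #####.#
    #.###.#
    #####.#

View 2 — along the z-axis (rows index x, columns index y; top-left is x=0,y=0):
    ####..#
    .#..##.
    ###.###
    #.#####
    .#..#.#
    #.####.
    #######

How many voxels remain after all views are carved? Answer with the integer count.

full grid |V| = 343
carve view 1 (along y, XZ-mask fill 38/49): 266 voxels remain
carve view 2 (along z, XY-mask fill 35/49): 192 voxels remain

remaining voxels: 192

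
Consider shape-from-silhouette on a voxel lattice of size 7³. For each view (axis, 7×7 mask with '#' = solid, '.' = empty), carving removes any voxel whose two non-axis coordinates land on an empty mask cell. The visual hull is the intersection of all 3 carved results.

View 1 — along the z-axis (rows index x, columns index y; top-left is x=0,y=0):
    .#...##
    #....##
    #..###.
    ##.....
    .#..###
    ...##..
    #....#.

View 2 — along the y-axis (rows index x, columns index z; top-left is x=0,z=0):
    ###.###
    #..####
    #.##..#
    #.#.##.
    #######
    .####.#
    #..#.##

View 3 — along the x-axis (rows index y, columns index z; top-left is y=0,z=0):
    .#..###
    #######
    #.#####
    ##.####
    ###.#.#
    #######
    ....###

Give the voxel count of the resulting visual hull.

79 voxels

start: 7×7×7 = 343 voxels
carve view 1 (along z, XY-mask fill 20/49): 140 voxels remain
carve view 2 (along y, XZ-mask fill 35/49): 103 voxels remain
carve view 3 (along x, YZ-mask fill 38/49): 79 voxels remain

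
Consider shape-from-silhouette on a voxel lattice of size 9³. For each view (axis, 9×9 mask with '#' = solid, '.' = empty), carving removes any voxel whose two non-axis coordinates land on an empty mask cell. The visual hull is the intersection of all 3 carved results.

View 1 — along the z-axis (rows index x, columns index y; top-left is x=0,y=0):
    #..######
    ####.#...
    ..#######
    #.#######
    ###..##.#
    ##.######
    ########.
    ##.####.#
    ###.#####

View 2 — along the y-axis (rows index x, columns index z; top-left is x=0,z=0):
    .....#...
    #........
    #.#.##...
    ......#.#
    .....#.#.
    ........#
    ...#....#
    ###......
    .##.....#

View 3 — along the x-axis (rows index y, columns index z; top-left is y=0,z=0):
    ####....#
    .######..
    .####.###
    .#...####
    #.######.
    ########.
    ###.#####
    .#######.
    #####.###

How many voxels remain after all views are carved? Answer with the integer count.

remaining voxels: 97

start: 9×9×9 = 729 voxels
after view 1 [z-axis, 64 of 81 cells solid] → remaining = 576
after view 2 [y-axis, 19 of 81 cells solid] → remaining = 137
after view 3 [x-axis, 61 of 81 cells solid] → remaining = 97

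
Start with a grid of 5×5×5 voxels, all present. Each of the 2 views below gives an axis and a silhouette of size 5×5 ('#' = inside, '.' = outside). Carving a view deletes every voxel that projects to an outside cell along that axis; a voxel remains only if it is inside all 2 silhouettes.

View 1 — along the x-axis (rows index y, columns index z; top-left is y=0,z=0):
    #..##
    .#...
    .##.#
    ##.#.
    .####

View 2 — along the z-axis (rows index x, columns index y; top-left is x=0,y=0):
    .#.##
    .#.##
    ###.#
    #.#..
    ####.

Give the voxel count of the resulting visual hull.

|visual hull| = 43

initial block: 5^3 = 125
after view 1 [x-axis, 14 of 25 cells solid] → remaining = 70
after view 2 [z-axis, 16 of 25 cells solid] → remaining = 43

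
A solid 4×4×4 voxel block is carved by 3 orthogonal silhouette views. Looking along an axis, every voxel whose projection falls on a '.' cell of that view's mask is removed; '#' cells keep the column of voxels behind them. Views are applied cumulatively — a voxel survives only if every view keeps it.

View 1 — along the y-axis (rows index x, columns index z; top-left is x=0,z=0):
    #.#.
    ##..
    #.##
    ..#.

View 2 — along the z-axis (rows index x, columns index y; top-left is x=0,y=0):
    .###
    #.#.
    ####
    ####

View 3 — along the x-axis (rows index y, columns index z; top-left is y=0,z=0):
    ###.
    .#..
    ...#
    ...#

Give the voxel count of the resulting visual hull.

before carving: 64 voxels (4×4×4)
after view 1 [y-axis, 8 of 16 cells solid] → remaining = 32
after view 2 [z-axis, 13 of 16 cells solid] → remaining = 26
after view 3 [x-axis, 6 of 16 cells solid] → remaining = 7

|visual hull| = 7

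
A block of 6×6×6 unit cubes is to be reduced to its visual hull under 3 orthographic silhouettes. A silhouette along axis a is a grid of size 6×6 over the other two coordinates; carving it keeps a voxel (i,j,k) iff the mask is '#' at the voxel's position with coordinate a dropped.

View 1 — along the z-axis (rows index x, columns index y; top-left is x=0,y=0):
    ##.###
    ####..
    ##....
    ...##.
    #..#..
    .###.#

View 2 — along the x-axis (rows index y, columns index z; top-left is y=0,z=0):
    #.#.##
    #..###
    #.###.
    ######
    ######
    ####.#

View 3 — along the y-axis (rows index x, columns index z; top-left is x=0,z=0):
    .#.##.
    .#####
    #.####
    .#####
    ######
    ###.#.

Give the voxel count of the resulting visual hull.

65 voxels

initial block: 6^3 = 216
[1] z-view keeps 19 columns → grid now 114
[2] x-view keeps 29 columns → grid now 92
[3] y-view keeps 28 columns → grid now 65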